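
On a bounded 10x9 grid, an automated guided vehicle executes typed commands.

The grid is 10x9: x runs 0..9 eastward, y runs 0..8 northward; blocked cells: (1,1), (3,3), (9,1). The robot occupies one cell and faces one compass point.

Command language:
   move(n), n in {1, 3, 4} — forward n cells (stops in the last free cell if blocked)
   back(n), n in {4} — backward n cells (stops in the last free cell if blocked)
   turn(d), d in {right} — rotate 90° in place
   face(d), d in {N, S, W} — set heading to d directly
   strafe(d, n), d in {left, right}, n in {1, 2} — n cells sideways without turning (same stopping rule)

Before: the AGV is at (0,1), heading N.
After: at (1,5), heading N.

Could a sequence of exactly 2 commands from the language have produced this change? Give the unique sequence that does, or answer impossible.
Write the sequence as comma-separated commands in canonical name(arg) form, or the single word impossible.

key: still facing N at the end — nothing in the sequence rotates
from: at (0,1), heading N
step 1 (move(4)): at (0,5), heading N
step 2 (strafe(right, 1)): at (1,5), heading N
uniquely the one of 144 2-step routes that fits.

move(4), strafe(right, 1)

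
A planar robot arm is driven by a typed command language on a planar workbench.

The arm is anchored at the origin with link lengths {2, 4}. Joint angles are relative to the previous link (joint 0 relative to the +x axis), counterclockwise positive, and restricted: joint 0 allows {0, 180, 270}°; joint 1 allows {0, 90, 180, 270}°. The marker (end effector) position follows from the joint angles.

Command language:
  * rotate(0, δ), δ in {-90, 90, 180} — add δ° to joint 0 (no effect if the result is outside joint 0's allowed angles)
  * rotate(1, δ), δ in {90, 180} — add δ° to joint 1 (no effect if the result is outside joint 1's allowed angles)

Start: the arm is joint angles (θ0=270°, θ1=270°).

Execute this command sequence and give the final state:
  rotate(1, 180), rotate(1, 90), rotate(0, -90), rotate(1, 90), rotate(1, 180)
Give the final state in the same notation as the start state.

begin: joint angles (θ0=270°, θ1=270°)
[1] after rotate(1, 180): joint angles (θ0=270°, θ1=90°)
[2] after rotate(1, 90): joint angles (θ0=270°, θ1=180°)
[3] after rotate(0, -90): joint angles (θ0=180°, θ1=180°)
[4] after rotate(1, 90): joint angles (θ0=180°, θ1=270°)
[5] after rotate(1, 180): joint angles (θ0=180°, θ1=90°)

joint angles (θ0=180°, θ1=90°)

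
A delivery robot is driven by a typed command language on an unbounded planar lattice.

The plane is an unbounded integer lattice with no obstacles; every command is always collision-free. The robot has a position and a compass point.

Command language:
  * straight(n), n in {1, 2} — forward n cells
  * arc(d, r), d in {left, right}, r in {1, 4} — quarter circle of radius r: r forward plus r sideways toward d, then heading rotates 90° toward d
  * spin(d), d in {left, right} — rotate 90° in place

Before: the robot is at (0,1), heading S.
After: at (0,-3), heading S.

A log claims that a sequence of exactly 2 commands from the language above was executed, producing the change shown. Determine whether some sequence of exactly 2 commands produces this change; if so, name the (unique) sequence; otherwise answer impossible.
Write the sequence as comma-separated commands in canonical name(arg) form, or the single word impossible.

key: still facing S at the end — nothing in the sequence rotates
begin: at (0,1), heading S
t=1 straight(2) ⇒ at (0,-1), heading S
t=2 straight(2) ⇒ at (0,-3), heading S
uniquely the one of 64 2-step routes that fits.

straight(2), straight(2)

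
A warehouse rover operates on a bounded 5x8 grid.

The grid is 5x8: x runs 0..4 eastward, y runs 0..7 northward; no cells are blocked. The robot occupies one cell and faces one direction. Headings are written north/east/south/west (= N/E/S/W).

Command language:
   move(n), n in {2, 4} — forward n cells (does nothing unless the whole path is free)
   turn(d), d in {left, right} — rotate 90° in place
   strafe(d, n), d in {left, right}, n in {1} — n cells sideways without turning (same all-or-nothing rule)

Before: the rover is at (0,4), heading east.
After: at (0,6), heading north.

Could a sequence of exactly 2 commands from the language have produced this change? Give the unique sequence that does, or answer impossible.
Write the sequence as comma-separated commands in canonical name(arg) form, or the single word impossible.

key: order matters: swapping turn(left) and move(2) lands elsewhere
t0: at (0,4), heading east
step 1 (turn(left)): at (0,4), heading north
step 2 (move(2)): at (0,6), heading north
no other 2-command option fits: unique.

turn(left), move(2)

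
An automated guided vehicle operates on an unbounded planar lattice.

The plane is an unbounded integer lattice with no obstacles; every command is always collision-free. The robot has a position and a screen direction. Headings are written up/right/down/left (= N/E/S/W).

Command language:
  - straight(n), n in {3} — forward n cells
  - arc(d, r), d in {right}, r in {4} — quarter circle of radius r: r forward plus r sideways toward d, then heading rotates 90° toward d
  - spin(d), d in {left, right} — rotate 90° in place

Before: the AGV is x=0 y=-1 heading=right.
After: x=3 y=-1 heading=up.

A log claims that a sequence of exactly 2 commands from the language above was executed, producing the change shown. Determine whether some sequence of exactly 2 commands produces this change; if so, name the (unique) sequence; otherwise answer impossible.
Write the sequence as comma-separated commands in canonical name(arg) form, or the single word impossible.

straight(3), spin(left)

key: running spin(left) before straight(3) would end elsewhere — order is forced
t0: x=0 y=-1 heading=right
[1] after straight(3): x=3 y=-1 heading=right
[2] after spin(left): x=3 y=-1 heading=up
no rival 2-sequence matches.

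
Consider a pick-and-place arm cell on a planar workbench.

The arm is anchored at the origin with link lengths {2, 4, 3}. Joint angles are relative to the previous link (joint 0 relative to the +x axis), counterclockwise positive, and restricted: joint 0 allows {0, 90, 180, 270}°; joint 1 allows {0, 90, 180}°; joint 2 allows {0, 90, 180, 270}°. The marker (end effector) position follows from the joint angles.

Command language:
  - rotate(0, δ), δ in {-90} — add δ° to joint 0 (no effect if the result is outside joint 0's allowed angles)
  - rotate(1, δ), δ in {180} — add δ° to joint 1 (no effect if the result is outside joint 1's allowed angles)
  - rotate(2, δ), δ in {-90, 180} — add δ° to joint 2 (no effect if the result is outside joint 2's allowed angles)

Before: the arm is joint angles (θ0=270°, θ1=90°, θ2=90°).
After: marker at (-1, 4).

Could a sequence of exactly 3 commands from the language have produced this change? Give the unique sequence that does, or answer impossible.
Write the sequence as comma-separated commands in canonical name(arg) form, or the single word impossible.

t0: joint angles (θ0=270°, θ1=90°, θ2=90°)
t=1 rotate(0, -90) ⇒ joint angles (θ0=180°, θ1=90°, θ2=90°)
t=2 rotate(0, -90) ⇒ joint angles (θ0=90°, θ1=90°, θ2=90°)
t=3 rotate(0, -90) ⇒ joint angles (θ0=0°, θ1=90°, θ2=90°)
all 64 alternatives checked — unique.

rotate(0, -90), rotate(0, -90), rotate(0, -90)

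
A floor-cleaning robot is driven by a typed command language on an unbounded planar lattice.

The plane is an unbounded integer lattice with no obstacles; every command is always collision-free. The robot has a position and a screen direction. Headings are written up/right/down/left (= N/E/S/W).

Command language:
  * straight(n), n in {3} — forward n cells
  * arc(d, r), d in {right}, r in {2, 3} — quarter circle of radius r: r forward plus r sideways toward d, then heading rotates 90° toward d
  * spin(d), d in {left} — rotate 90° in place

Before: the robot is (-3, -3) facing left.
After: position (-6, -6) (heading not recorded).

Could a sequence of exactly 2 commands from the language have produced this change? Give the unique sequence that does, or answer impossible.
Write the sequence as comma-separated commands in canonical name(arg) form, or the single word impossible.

spin(left), arc(right, 3)

key: running arc(right, 3) before spin(left) would end elsewhere — order is forced
start: (-3, -3) facing left
[1] after spin(left): (-3, -3) facing down
[2] after arc(right, 3): (-6, -6) facing left
no rival 2-sequence matches.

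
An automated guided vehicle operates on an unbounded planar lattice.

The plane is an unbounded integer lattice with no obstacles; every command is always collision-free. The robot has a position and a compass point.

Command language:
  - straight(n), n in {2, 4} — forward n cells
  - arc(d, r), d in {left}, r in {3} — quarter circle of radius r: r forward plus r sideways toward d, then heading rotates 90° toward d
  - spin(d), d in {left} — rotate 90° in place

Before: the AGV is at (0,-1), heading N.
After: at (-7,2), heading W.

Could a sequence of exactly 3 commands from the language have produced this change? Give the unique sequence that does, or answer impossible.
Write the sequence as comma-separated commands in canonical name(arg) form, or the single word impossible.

key: order matters: swapping arc(left, 3) and straight(2) lands elsewhere
t0: at (0,-1), heading N
t=1 arc(left, 3) ⇒ at (-3,2), heading W
t=2 straight(2) ⇒ at (-5,2), heading W
t=3 straight(2) ⇒ at (-7,2), heading W
all 64 alternatives checked — unique.

arc(left, 3), straight(2), straight(2)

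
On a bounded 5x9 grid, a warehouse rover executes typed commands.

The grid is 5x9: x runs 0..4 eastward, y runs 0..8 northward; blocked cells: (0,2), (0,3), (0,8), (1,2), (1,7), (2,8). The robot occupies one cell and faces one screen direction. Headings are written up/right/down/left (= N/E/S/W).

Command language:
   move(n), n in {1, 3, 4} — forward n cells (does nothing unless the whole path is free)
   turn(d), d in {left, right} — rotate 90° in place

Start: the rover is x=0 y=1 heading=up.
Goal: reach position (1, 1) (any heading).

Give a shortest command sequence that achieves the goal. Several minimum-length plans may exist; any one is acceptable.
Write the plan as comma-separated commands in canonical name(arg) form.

begin: x=0 y=1 heading=up
1. turn(right) → x=0 y=1 heading=right
2. move(1) → x=1 y=1 heading=right
minimal: 2 command(s), checked below 2.

turn(right), move(1)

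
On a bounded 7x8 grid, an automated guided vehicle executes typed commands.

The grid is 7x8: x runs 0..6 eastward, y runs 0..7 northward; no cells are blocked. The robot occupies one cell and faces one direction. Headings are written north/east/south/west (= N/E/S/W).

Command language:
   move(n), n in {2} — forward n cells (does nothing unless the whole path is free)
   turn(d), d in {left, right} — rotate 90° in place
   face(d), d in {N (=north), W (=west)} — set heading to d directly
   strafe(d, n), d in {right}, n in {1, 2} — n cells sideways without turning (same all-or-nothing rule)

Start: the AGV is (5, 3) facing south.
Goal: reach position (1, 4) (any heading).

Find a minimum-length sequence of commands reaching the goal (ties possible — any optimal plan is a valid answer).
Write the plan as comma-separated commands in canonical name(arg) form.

turn(right), move(2), move(2), strafe(right, 1)

begin: (5, 3) facing south
[1] after turn(right): (5, 3) facing west
[2] after move(2): (3, 3) facing west
[3] after move(2): (1, 3) facing west
[4] after strafe(right, 1): (1, 4) facing west
shorter routes all fall short; 4 is best.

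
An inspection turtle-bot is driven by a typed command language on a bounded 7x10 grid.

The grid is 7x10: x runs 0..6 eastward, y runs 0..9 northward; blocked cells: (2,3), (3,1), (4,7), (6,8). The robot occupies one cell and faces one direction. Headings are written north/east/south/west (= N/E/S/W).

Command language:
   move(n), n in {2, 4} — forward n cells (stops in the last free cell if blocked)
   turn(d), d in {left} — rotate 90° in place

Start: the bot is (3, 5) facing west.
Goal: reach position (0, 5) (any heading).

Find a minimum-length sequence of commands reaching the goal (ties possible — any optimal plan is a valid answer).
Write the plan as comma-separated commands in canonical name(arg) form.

move(4)

initial: (3, 5) facing west
t=1 move(4) ⇒ (0, 5) facing west
no 0-step plan works, so 1 is optimal.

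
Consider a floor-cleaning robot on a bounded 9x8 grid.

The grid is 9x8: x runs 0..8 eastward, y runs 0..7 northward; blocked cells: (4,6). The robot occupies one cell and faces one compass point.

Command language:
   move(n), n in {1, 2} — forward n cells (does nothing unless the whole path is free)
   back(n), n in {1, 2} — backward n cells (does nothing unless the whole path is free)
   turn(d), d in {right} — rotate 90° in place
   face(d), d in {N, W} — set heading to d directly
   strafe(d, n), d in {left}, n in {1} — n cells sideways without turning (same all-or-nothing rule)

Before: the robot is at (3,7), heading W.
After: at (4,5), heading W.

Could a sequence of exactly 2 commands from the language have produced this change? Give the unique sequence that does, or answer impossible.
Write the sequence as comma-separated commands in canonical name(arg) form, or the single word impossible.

checked all 2-command options: none fits.

impossible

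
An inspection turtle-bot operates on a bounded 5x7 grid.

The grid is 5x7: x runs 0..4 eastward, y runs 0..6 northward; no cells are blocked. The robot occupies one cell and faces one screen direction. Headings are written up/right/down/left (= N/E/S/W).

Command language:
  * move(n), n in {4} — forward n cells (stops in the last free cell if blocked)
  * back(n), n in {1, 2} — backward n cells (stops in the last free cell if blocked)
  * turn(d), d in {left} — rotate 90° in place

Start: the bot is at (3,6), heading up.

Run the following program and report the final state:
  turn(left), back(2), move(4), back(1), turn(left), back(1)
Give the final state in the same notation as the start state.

t0: at (3,6), heading up
[1] after turn(left): at (3,6), heading left
[2] after back(2): at (4,6), heading left
[3] after move(4): at (0,6), heading left
[4] after back(1): at (1,6), heading left
[5] after turn(left): at (1,6), heading down
[6] after back(1): at (1,6), heading down

at (1,6), heading down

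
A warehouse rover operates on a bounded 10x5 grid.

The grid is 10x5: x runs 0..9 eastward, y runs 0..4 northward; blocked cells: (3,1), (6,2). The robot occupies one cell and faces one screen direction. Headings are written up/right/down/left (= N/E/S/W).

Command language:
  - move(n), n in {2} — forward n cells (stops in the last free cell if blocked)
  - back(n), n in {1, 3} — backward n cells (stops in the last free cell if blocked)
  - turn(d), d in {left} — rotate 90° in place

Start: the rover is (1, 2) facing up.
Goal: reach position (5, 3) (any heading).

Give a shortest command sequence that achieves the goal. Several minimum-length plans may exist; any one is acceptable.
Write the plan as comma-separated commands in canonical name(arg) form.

turn(left), back(3), back(3), turn(left), back(1)

from: (1, 2) facing up
1. turn(left) → (1, 2) facing left
2. back(3) → (4, 2) facing left
3. back(3) → (5, 2) facing left
4. turn(left) → (5, 2) facing down
5. back(1) → (5, 3) facing down
no 4-step plan works, so 5 is optimal.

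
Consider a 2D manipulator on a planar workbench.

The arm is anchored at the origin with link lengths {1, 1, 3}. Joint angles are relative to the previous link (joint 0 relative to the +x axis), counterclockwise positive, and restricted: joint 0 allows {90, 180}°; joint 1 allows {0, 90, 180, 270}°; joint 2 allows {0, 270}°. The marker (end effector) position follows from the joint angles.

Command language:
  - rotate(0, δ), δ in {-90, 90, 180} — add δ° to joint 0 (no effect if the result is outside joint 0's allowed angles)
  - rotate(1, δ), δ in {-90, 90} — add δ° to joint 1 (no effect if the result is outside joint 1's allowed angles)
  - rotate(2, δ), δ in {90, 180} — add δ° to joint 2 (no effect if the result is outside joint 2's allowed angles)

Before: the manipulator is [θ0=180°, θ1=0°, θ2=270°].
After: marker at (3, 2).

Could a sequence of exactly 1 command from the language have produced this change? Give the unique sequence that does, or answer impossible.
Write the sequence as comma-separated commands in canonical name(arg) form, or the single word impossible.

rotate(0, -90)

from: [θ0=180°, θ1=0°, θ2=270°]
t=1 rotate(0, -90) ⇒ [θ0=90°, θ1=0°, θ2=270°]
all 7 alternatives checked — unique.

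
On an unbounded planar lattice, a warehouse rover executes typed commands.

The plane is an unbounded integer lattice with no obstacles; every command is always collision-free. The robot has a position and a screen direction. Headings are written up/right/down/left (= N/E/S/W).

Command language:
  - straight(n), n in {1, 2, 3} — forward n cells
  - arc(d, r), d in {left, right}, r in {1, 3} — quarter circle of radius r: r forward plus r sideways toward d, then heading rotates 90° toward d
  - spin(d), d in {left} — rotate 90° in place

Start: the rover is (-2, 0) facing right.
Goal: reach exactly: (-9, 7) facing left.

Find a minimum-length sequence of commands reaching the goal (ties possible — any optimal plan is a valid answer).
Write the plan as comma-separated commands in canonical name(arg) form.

from: (-2, 0) facing right
t=1 spin(left) ⇒ (-2, 0) facing up
t=2 arc(left, 1) ⇒ (-3, 1) facing left
t=3 arc(right, 3) ⇒ (-6, 4) facing up
t=4 arc(left, 3) ⇒ (-9, 7) facing left
no 3-step plan works, so 4 is optimal.

spin(left), arc(left, 1), arc(right, 3), arc(left, 3)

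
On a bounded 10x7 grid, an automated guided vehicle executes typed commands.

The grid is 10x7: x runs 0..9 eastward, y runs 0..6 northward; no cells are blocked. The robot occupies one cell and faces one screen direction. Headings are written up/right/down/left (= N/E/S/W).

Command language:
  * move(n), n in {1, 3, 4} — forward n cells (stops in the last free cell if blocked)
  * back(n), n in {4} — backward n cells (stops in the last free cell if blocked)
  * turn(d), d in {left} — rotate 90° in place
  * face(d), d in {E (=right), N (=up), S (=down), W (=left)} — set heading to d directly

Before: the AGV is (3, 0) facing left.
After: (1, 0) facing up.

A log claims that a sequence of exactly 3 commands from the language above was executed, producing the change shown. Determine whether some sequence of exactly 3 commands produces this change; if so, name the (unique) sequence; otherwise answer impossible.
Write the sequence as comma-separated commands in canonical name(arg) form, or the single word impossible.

move(1), move(1), face(N)

key: order matters: swapping move(1) and face(N) lands elsewhere
begin: (3, 0) facing left
step 1 (move(1)): (2, 0) facing left
step 2 (move(1)): (1, 0) facing left
step 3 (face(N)): (1, 0) facing up
uniquely the one of 729 3-step routes that fits.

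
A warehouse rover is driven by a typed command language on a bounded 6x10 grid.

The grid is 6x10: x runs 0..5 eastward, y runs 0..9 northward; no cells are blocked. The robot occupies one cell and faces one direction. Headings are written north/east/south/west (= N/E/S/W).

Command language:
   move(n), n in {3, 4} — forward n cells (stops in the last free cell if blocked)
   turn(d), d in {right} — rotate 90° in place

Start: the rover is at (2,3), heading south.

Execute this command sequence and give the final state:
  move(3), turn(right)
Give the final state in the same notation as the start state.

begin: at (2,3), heading south
1. move(3) → at (2,0), heading south
2. turn(right) → at (2,0), heading west

at (2,0), heading west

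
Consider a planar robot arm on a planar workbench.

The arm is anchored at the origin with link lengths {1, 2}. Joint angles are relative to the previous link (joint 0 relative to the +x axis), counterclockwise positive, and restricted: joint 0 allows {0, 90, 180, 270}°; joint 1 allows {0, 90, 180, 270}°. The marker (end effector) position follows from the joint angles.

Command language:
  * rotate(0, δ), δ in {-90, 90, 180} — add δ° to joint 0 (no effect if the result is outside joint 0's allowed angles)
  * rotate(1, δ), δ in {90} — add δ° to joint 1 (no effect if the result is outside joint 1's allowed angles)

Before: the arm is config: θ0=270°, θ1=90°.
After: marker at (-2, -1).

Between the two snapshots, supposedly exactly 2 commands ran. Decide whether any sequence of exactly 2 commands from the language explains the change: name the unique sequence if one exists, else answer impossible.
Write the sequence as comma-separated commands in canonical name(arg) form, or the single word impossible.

begin: config: θ0=270°, θ1=90°
[1] after rotate(1, 90): config: θ0=270°, θ1=180°
[2] after rotate(1, 90): config: θ0=270°, θ1=270°
no rival 2-sequence matches.

rotate(1, 90), rotate(1, 90)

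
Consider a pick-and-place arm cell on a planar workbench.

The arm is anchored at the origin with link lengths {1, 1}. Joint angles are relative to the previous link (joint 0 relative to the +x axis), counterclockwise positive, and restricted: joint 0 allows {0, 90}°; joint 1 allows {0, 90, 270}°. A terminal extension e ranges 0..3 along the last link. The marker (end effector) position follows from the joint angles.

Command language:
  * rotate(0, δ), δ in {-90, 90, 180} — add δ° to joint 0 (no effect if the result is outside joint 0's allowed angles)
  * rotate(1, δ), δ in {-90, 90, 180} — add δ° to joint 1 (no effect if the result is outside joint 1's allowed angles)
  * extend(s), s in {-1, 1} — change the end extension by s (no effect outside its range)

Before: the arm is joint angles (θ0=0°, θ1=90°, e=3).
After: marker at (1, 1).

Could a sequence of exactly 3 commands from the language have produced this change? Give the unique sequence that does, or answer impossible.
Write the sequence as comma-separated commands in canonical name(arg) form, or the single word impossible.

extend(-1), extend(-1), extend(-1)

initial: joint angles (θ0=0°, θ1=90°, e=3)
1. extend(-1) → joint angles (θ0=0°, θ1=90°, e=2)
2. extend(-1) → joint angles (θ0=0°, θ1=90°, e=1)
3. extend(-1) → joint angles (θ0=0°, θ1=90°, e=0)
no rival 3-sequence matches.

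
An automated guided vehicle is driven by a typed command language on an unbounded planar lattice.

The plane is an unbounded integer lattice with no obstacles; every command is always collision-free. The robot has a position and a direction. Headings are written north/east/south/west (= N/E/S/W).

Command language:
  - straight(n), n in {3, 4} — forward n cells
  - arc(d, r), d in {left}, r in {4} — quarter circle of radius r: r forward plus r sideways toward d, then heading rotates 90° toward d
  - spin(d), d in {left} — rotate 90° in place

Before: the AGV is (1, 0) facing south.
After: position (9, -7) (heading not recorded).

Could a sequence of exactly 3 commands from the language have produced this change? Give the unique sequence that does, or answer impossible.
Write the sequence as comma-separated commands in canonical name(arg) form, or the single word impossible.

key: order matters: swapping straight(3) and straight(4) lands elsewhere
start: (1, 0) facing south
1. straight(3) → (1, -3) facing south
2. arc(left, 4) → (5, -7) facing east
3. straight(4) → (9, -7) facing east
no rival 3-sequence matches.

straight(3), arc(left, 4), straight(4)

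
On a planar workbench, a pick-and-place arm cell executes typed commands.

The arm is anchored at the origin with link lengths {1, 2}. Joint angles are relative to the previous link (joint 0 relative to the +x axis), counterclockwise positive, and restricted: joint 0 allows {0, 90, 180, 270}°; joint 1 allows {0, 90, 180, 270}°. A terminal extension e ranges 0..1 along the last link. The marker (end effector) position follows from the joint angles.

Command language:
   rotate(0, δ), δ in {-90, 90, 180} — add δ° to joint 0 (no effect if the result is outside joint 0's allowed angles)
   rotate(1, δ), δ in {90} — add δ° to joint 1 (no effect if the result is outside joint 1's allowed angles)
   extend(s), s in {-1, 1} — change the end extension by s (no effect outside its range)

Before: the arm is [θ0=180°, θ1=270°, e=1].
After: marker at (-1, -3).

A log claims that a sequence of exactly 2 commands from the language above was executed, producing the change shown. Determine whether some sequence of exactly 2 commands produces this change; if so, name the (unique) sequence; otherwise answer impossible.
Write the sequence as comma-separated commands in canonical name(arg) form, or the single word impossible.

start: [θ0=180°, θ1=270°, e=1]
step 1 (rotate(1, 90)): [θ0=180°, θ1=0°, e=1]
step 2 (rotate(1, 90)): [θ0=180°, θ1=90°, e=1]
all 36 alternatives checked — unique.

rotate(1, 90), rotate(1, 90)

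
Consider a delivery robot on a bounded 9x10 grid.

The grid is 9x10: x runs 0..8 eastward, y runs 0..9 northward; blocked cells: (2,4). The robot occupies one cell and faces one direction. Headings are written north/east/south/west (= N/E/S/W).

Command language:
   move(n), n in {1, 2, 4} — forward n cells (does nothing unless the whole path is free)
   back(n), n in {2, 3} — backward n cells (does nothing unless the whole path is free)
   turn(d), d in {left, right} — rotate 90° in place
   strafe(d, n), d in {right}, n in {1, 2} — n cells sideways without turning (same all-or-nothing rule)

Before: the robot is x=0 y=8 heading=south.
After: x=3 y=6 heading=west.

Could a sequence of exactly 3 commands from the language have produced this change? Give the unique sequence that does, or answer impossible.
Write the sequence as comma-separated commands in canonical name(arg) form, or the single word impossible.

move(2), turn(right), back(3)

key: position moved to (3,6) AND the heading swung to W — translation plus rotation needed
begin: x=0 y=8 heading=south
step 1 (move(2)): x=0 y=6 heading=south
step 2 (turn(right)): x=0 y=6 heading=west
step 3 (back(3)): x=3 y=6 heading=west
uniquely the one of 729 3-step routes that fits.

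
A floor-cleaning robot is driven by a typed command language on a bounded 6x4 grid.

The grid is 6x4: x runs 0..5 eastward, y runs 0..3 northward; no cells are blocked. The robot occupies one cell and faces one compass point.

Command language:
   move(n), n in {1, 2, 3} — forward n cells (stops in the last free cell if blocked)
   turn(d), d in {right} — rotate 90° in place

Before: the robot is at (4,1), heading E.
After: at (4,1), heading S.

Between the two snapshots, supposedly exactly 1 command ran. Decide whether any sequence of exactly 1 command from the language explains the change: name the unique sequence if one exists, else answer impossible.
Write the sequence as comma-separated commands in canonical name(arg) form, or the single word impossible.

key: parked at (4,1) the whole time — nothing moves the robot
from: at (4,1), heading E
1. turn(right) → at (4,1), heading S
all 4 alternatives checked — unique.

turn(right)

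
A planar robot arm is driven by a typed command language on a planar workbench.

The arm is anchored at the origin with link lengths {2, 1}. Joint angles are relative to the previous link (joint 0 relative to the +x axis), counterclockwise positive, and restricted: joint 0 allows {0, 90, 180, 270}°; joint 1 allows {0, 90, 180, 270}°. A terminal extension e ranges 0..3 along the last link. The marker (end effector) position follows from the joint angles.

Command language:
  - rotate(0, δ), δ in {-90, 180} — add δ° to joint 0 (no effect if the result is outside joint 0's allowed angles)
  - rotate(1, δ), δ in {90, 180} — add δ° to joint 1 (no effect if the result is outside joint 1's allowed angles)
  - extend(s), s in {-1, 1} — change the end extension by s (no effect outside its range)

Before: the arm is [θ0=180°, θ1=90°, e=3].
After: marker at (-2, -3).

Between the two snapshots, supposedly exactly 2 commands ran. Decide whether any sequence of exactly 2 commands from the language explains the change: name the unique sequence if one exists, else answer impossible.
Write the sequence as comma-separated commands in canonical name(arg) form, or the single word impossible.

extend(1), extend(-1)

key: running extend(-1) before extend(1) would end elsewhere — order is forced
begin: [θ0=180°, θ1=90°, e=3]
t=1 extend(1) ⇒ [θ0=180°, θ1=90°, e=3]
t=2 extend(-1) ⇒ [θ0=180°, θ1=90°, e=2]
no rival 2-sequence matches.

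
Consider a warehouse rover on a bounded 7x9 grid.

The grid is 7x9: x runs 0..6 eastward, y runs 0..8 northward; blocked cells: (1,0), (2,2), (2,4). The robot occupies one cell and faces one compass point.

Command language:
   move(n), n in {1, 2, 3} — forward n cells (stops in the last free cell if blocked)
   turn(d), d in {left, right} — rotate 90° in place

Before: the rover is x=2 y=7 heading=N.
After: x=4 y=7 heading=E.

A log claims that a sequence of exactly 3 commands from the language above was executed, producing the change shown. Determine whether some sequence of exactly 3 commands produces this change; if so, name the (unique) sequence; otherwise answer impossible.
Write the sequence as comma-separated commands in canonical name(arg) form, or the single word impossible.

turn(right), move(1), move(1)

key: running move(1) before turn(right) would end elsewhere — order is forced
start: x=2 y=7 heading=N
[1] after turn(right): x=2 y=7 heading=E
[2] after move(1): x=3 y=7 heading=E
[3] after move(1): x=4 y=7 heading=E
all 125 alternatives checked — unique.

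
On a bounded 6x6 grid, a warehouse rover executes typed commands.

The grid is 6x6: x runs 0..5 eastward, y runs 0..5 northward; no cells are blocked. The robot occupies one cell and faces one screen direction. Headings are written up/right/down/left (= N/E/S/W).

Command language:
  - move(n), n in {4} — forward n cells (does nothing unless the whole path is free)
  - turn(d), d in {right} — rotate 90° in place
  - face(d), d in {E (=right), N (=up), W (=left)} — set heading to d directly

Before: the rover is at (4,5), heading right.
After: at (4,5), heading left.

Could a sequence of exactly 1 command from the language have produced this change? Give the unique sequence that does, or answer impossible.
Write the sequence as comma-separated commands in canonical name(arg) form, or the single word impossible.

face(W)

key: parked at (4,5) the whole time — nothing moves the robot
start: at (4,5), heading right
t=1 face(W) ⇒ at (4,5), heading left
uniquely the one of 5 1-step routes that fits.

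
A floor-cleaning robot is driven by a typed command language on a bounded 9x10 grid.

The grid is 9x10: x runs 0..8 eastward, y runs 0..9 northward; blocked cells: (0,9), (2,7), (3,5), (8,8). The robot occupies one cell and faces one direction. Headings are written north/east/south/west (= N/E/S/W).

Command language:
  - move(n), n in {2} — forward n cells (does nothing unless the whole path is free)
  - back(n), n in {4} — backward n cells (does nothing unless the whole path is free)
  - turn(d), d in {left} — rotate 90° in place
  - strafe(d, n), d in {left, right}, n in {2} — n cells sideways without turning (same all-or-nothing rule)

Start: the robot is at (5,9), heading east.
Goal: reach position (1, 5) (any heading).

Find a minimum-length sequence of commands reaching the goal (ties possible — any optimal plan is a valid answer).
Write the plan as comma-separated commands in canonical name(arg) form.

begin: at (5,9), heading east
1. back(4) → at (1,9), heading east
2. strafe(right, 2) → at (1,7), heading east
3. strafe(right, 2) → at (1,5), heading east
no 2-step plan works, so 3 is optimal.

back(4), strafe(right, 2), strafe(right, 2)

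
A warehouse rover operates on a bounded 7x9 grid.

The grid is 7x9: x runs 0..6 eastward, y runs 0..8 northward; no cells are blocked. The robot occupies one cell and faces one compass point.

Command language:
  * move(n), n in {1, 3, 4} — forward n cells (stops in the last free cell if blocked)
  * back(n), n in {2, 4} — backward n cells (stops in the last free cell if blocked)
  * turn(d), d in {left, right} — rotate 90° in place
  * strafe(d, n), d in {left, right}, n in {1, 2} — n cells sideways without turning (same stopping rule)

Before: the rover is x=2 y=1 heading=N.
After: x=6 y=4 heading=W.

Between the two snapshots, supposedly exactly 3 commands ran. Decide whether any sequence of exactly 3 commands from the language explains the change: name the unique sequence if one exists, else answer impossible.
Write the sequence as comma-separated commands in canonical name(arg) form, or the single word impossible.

key: position moved to (6,4) AND the heading swung to W — translation plus rotation needed
begin: x=2 y=1 heading=N
step 1 (move(3)): x=2 y=4 heading=N
step 2 (turn(left)): x=2 y=4 heading=W
step 3 (back(4)): x=6 y=4 heading=W
no rival 3-sequence matches.

move(3), turn(left), back(4)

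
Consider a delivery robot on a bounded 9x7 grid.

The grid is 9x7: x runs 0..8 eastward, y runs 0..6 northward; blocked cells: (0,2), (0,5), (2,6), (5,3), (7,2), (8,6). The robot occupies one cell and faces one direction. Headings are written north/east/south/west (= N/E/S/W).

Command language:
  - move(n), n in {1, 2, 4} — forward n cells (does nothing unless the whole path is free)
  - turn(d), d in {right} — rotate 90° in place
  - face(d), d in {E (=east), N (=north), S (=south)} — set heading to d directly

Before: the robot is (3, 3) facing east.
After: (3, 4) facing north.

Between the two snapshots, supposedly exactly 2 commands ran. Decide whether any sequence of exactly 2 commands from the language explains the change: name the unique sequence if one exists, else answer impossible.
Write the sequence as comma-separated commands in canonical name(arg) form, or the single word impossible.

key: position moved to (3,4) AND the heading swung to N — translation plus rotation needed
from: (3, 3) facing east
step 1 (face(N)): (3, 3) facing north
step 2 (move(1)): (3, 4) facing north
no rival 2-sequence matches.

face(N), move(1)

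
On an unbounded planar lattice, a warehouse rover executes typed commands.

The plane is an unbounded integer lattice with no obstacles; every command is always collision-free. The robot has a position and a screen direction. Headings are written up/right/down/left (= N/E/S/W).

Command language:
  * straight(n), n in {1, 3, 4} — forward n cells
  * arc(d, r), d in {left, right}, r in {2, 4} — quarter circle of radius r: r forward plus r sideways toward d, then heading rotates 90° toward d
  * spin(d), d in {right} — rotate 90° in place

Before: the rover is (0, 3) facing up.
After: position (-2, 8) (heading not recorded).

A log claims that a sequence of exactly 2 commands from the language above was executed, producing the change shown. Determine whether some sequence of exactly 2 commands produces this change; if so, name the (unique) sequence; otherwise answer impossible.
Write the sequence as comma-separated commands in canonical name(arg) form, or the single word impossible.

straight(3), arc(left, 2)

key: order matters: swapping straight(3) and arc(left, 2) lands elsewhere
from: (0, 3) facing up
[1] after straight(3): (0, 6) facing up
[2] after arc(left, 2): (-2, 8) facing left
uniquely the one of 64 2-step routes that fits.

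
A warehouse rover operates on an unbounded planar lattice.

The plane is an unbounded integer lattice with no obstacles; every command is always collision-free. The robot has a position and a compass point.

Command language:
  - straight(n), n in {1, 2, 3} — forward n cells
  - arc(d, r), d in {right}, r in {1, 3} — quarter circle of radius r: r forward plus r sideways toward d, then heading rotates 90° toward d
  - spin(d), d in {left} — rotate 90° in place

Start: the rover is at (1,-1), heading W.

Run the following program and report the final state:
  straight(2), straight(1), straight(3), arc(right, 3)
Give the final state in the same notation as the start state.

at (-8,2), heading N

start: at (1,-1), heading W
step 1 (straight(2)): at (-1,-1), heading W
step 2 (straight(1)): at (-2,-1), heading W
step 3 (straight(3)): at (-5,-1), heading W
step 4 (arc(right, 3)): at (-8,2), heading N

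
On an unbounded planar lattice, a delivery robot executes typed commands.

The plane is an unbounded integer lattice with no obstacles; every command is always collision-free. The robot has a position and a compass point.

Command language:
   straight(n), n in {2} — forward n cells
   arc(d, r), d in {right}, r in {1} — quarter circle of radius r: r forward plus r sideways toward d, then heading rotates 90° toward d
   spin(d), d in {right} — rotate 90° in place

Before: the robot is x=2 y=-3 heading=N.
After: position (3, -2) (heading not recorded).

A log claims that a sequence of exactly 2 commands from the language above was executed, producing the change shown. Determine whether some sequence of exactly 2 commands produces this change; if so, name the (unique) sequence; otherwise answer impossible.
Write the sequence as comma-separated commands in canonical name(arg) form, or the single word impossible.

arc(right, 1), spin(right)

key: order matters: swapping arc(right, 1) and spin(right) lands elsewhere
initial: x=2 y=-3 heading=N
step 1 (arc(right, 1)): x=3 y=-2 heading=E
step 2 (spin(right)): x=3 y=-2 heading=S
no rival 2-sequence matches.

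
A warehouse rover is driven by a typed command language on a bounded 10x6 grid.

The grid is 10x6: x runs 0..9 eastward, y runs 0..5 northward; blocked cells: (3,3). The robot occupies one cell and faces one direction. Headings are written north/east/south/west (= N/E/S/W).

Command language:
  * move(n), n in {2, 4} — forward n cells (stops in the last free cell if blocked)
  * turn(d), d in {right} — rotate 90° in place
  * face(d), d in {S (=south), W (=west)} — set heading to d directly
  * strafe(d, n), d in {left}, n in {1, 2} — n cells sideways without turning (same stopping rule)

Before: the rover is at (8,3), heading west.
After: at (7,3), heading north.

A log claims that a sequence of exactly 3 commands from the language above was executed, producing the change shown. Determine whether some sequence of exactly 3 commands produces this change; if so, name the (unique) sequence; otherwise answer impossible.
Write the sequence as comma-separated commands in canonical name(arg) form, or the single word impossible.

face(W), turn(right), strafe(left, 1)

key: order matters: swapping face(W) and strafe(left, 1) lands elsewhere
from: at (8,3), heading west
t=1 face(W) ⇒ at (8,3), heading west
t=2 turn(right) ⇒ at (8,3), heading north
t=3 strafe(left, 1) ⇒ at (7,3), heading north
no rival 3-sequence matches.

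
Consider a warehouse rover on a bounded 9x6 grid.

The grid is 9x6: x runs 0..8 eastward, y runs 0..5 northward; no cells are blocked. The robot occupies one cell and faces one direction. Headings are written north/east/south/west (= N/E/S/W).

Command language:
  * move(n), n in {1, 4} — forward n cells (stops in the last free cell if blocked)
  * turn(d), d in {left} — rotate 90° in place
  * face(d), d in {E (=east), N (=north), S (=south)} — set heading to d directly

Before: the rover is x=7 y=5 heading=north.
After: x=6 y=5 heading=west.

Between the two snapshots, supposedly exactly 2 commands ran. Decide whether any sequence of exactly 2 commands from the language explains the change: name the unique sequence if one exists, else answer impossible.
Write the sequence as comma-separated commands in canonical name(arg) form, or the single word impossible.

key: order matters: swapping turn(left) and move(1) lands elsewhere
from: x=7 y=5 heading=north
[1] after turn(left): x=7 y=5 heading=west
[2] after move(1): x=6 y=5 heading=west
no rival 2-sequence matches.

turn(left), move(1)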